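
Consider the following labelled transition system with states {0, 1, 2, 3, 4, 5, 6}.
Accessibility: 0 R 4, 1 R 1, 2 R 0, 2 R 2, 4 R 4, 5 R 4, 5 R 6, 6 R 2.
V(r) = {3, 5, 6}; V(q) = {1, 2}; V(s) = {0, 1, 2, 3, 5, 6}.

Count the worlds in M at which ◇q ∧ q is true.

2

Recall that ◇ψ holds at a world iff ψ holds at some accessible world.
Let φ = ◇q ∧ q. Evaluate φ at each world:
  0 (successors {4}): φ is false.
  1 (successors {1}): φ is true.
  2 (successors {0, 2}): φ is true.
  3 (successors ∅): φ is false.
  4 (successors {4}): φ is false.
  5 (successors {4, 6}): φ is false.
  6 (successors {2}): φ is false.
For instance, at 4:
  At 4: ◇q is false, q is false, so ◇q ∧ q is false.
    At 4: ◇q requires q at some successor in {4}.
      At 4: q is false.
    So ◇q is false at 4.
Satisfying worlds: {1, 2}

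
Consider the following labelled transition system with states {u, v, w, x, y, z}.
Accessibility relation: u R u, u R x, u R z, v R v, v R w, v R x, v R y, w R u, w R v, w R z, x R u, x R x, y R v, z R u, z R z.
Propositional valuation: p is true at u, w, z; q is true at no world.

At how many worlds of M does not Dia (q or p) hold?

1

Let φ = not Dia (q or p). Evaluate φ at each world:
  u (successors {u, x, z}): φ is false.
  v (successors {v, w, x, y}): φ is false.
  w (successors {u, v, z}): φ is false.
  x (successors {u, x}): φ is false.
  y (successors {v}): φ is true.
  z (successors {u, z}): φ is false.
For instance, at v:
  At v: Dia (q or p) is true, so not Dia (q or p) is false.
    At v: Dia (q or p) requires q or p at some successor in {v, w, x, y}.
      q or p holds at w, so Dia (q or p) is true at v.
Satisfying worlds: {y}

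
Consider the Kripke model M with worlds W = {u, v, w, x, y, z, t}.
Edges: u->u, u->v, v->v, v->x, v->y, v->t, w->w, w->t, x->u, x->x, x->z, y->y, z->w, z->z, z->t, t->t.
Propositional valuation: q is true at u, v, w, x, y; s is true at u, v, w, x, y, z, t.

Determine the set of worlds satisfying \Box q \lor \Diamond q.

Let φ = \Box q \lor \Diamond q. Evaluate φ at each world:
  u (successors {u, v}): φ is true.
  v (successors {v, x, y, t}): φ is true.
  w (successors {w, t}): φ is true.
  x (successors {u, x, z}): φ is true.
  y (successors {y}): φ is true.
  z (successors {w, z, t}): φ is true.
  t (successors {t}): φ is false.
For instance, at z:
  At z: \Box q is false, \Diamond q is true, so \Box q \lor \Diamond q is true.
    At z: \Box q requires q at every successor {w, z, t}.
      q fails at z, so \Box q is false at z.
    At z: \Diamond q requires q at some successor in {w, z, t}.
      q holds at w, so \Diamond q is true at z.
Satisfying worlds: {u, v, w, x, y, z}

u, v, w, x, y, z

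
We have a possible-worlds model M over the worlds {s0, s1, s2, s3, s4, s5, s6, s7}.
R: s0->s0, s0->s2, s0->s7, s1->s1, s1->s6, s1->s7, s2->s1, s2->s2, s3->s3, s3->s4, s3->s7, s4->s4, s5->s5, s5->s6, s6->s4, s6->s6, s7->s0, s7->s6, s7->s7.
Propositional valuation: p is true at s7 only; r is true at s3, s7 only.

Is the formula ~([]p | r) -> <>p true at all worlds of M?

No

Let φ = ~([]p | r) -> <>p. Evaluate φ at each world:
  s0 (successors {s0, s2, s7}): φ is true.
  s1 (successors {s1, s6, s7}): φ is true.
  s2 (successors {s1, s2}): φ is false.
  s3 (successors {s3, s4, s7}): φ is true.
  s4 (successors {s4}): φ is false.
  s5 (successors {s5, s6}): φ is false.
  s6 (successors {s4, s6}): φ is false.
  s7 (successors {s0, s6, s7}): φ is true.
Detail at s2 (counterexample):
  At s2: ~([]p | r) is true, <>p is false, so ~([]p | r) -> <>p is false.
    At s2: []p | r is false, so ~([]p | r) is true.
      At s2: []p is false, r is false, so []p | r is false.
    At s2: <>p requires p at some successor in {s1, s2}.
      At s1: p is false.
      At s2: p is false.
    So <>p is false at s2.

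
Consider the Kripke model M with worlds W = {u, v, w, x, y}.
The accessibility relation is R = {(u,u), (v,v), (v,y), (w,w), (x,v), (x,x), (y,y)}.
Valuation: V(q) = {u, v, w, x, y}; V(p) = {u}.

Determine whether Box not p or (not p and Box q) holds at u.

Recall that Box ψ holds at a world iff ψ holds at every accessible world, and Dia ψ holds iff ψ holds at some accessible world.
At u: Box not p is false, not p and Box q is false, so Box not p or (not p and Box q) is false.
  At u: Box not p requires not p at every successor {u}.
    not p fails at u, so Box not p is false at u.
  At u: not p is false, Box q is true, so not p and Box q is false.
    At u: Box q requires q at every successor {u}.
      At u: q is true.
    So Box q is true at u.

No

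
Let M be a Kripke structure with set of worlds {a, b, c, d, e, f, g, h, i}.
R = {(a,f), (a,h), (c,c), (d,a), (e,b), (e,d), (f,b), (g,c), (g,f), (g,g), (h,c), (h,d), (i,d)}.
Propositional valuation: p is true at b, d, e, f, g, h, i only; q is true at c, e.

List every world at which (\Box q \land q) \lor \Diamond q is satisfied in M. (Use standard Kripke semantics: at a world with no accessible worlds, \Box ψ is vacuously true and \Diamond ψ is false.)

c, g, h

Recall that \Box ψ holds at a world iff ψ holds at every accessible world, and \Diamond ψ holds iff ψ holds at some accessible world.
Let φ = (\Box q \land q) \lor \Diamond q. Evaluate φ at each world:
  a (successors {f, h}): φ is false.
  b (successors ∅): φ is false.
  c (successors {c}): φ is true.
  d (successors {a}): φ is false.
  e (successors {b, d}): φ is false.
  f (successors {b}): φ is false.
  g (successors {c, f, g}): φ is true.
  h (successors {c, d}): φ is true.
  i (successors {d}): φ is false.
For instance, at e:
  At e: \Box q \land q is false, \Diamond q is false, so (\Box q \land q) \lor \Diamond q is false.
    At e: \Box q is false, q is true, so \Box q \land q is false.
      At e: \Box q requires q at every successor {b, d}.
        q fails at b, so \Box q is false at e.
    At e: \Diamond q requires q at some successor in {b, d}.
      At b: q is false.
      At d: q is false.
    So \Diamond q is false at e.
Satisfying worlds: {c, g, h}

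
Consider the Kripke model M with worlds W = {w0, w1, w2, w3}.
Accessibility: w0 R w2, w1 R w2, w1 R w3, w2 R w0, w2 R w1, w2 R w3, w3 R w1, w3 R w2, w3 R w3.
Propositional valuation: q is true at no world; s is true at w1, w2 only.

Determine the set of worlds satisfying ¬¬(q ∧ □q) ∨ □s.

Let φ = ¬¬(q ∧ □q) ∨ □s. Evaluate φ at each world:
  w0 (successors {w2}): φ is true.
  w1 (successors {w2, w3}): φ is false.
  w2 (successors {w0, w1, w3}): φ is false.
  w3 (successors {w1, w2, w3}): φ is false.
For instance, at w2:
  At w2: ¬¬(q ∧ □q) is false, □s is false, so ¬¬(q ∧ □q) ∨ □s is false.
    At w2: ¬(q ∧ □q) is true, so ¬¬(q ∧ □q) is false.
      At w2: q ∧ □q is false, so ¬(q ∧ □q) is true.
    At w2: □s requires s at every successor {w0, w1, w3}.
      s fails at w0, so □s is false at w2.
Satisfying worlds: {w0}

w0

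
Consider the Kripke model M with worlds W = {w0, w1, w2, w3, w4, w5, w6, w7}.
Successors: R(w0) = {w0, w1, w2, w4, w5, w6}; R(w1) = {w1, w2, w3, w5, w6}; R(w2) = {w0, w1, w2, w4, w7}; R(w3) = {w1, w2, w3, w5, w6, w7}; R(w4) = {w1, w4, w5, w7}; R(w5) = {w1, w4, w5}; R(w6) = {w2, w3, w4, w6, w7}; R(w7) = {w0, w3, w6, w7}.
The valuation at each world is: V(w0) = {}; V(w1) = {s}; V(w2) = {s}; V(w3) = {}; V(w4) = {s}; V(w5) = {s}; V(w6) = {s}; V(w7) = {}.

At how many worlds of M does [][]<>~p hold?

Let φ = [][]<>~p. Evaluate φ at each world:
  w0 (successors {w0, w1, w2, w4, w5, w6}): φ is true.
  w1 (successors {w1, w2, w3, w5, w6}): φ is true.
  w2 (successors {w0, w1, w2, w4, w7}): φ is true.
  w3 (successors {w1, w2, w3, w5, w6, w7}): φ is true.
  w4 (successors {w1, w4, w5, w7}): φ is true.
  w5 (successors {w1, w4, w5}): φ is true.
  w6 (successors {w2, w3, w4, w6, w7}): φ is true.
  w7 (successors {w0, w3, w6, w7}): φ is true.
For instance, at w3:
  At w3: [][]<>~p requires []<>~p at every successor {w1, w2, w3, w5, w6, w7}.
    At w1: []<>~p is true.
    At w2: []<>~p is true.
    At w3: []<>~p is true.
    At w5: []<>~p is true.
    At w6: []<>~p is true.
    At w7: []<>~p is true.
  So [][]<>~p is true at w3.
Satisfying worlds: {w0, w1, w2, w3, w4, w5, w6, w7}

8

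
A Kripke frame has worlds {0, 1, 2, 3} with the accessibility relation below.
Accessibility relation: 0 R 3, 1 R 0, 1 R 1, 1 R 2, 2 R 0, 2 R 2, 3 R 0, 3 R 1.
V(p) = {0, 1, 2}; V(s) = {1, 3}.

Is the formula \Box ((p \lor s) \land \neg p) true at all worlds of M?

No

Let φ = \Box ((p \lor s) \land \neg p). Evaluate φ at each world:
  0 (successors {3}): φ is true.
  1 (successors {0, 1, 2}): φ is false.
  2 (successors {0, 2}): φ is false.
  3 (successors {0, 1}): φ is false.
Detail at 1 (counterexample):
  At 1: \Box ((p \lor s) \land \neg p) requires (p \lor s) \land \neg p at every successor {0, 1, 2}.
    (p \lor s) \land \neg p fails at 0, so \Box ((p \lor s) \land \neg p) is false at 1.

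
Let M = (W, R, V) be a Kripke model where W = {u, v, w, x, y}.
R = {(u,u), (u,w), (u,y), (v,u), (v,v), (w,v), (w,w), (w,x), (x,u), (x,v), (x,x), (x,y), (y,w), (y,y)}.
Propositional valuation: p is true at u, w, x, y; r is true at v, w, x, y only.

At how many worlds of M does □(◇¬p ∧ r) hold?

Recall that □ψ holds at a world iff ψ holds at every accessible world, and ◇ψ holds iff ψ holds at some accessible world.
Let φ = □(◇¬p ∧ r). Evaluate φ at each world:
  u (successors {u, w, y}): φ is false.
  v (successors {u, v}): φ is false.
  w (successors {v, w, x}): φ is true.
  x (successors {u, v, x, y}): φ is false.
  y (successors {w, y}): φ is false.
For instance, at v:
  At v: □(◇¬p ∧ r) requires ◇¬p ∧ r at every successor {u, v}.
    ◇¬p ∧ r fails at u, so □(◇¬p ∧ r) is false at v.
      At u: ◇¬p is false, r is false, so ◇¬p ∧ r is false.
Satisfying worlds: {w}

1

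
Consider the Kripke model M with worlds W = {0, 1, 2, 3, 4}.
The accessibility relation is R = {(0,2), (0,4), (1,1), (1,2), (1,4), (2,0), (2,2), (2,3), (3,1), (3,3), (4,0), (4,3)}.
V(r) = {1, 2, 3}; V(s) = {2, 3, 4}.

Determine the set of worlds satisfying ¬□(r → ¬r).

0, 1, 2, 3, 4

Let φ = ¬□(r → ¬r). Evaluate φ at each world:
  0 (successors {2, 4}): φ is true.
  1 (successors {1, 2, 4}): φ is true.
  2 (successors {0, 2, 3}): φ is true.
  3 (successors {1, 3}): φ is true.
  4 (successors {0, 3}): φ is true.
For instance, at 2:
  At 2: □(r → ¬r) is false, so ¬□(r → ¬r) is true.
    At 2: □(r → ¬r) requires r → ¬r at every successor {0, 2, 3}.
      r → ¬r fails at 2, so □(r → ¬r) is false at 2.
Satisfying worlds: {0, 1, 2, 3, 4}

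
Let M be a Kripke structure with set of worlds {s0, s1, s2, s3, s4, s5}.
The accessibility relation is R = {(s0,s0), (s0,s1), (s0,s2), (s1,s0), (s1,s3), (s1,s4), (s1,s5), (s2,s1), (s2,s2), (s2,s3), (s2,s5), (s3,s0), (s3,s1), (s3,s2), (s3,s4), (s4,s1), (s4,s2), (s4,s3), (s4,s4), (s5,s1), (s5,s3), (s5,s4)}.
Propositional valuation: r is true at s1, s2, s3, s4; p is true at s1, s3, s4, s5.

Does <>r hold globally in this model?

Yes

Let φ = <>r. Evaluate φ at each world:
  s0 (successors {s0, s1, s2}): φ is true.
  s1 (successors {s0, s3, s4, s5}): φ is true.
  s2 (successors {s1, s2, s3, s5}): φ is true.
  s3 (successors {s0, s1, s2, s4}): φ is true.
  s4 (successors {s1, s2, s3, s4}): φ is true.
  s5 (successors {s1, s3, s4}): φ is true.
For instance, at s3:
  At s3: <>r requires r at some successor in {s0, s1, s2, s4}.
    r holds at s1, so <>r is true at s3.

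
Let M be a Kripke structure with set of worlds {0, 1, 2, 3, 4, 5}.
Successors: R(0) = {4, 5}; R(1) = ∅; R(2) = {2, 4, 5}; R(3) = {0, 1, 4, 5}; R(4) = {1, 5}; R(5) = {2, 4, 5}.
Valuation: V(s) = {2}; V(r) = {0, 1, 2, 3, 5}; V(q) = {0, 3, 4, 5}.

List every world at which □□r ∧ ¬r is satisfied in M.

none

Let φ = □□r ∧ ¬r. Evaluate φ at each world:
  0 (successors {4, 5}): φ is false.
  1 (successors ∅): φ is false.
  2 (successors {2, 4, 5}): φ is false.
  3 (successors {0, 1, 4, 5}): φ is false.
  4 (successors {1, 5}): φ is false.
  5 (successors {2, 4, 5}): φ is false.
For instance, at 5:
  At 5: □□r is false, ¬r is false, so □□r ∧ ¬r is false.
    At 5: □□r requires □r at every successor {2, 4, 5}.
      □r fails at 2, so □□r is false at 5.
Satisfying worlds: none.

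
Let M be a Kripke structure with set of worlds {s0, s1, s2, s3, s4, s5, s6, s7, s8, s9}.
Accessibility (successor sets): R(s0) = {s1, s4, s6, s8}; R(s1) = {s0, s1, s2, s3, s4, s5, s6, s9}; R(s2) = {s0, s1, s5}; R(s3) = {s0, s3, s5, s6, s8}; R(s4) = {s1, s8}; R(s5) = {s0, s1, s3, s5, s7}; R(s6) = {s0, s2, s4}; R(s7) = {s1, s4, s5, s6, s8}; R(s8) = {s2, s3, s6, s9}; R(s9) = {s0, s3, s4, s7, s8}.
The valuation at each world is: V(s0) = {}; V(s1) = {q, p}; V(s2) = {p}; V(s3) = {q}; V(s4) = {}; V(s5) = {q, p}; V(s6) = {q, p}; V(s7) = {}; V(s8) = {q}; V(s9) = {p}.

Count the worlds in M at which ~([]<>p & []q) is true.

Let φ = ~([]<>p & []q). Evaluate φ at each world:
  s0 (successors {s1, s4, s6, s8}): φ is true.
  s1 (successors {s0, s1, s2, s3, s4, s5, s6, s9}): φ is true.
  s2 (successors {s0, s1, s5}): φ is true.
  s3 (successors {s0, s3, s5, s6, s8}): φ is true.
  s4 (successors {s1, s8}): φ is false.
  s5 (successors {s0, s1, s3, s5, s7}): φ is true.
  s6 (successors {s0, s2, s4}): φ is true.
  s7 (successors {s1, s4, s5, s6, s8}): φ is true.
  s8 (successors {s2, s3, s6, s9}): φ is true.
  s9 (successors {s0, s3, s4, s7, s8}): φ is true.
For instance, at s7:
  At s7: []<>p & []q is false, so ~([]<>p & []q) is true.
    At s7: []<>p is true, []q is false, so []<>p & []q is false.
      At s7: []<>p requires <>p at every successor {s1, s4, s5, s6, s8}.
        At s1: <>p is true.
        At s4: <>p is true.
        At s5: <>p is true.
        At s6: <>p is true.
        At s8: <>p is true.
      So []<>p is true at s7.
      At s7: []q requires q at every successor {s1, s4, s5, s6, s8}.
        q fails at s4, so []q is false at s7.
Satisfying worlds: {s0, s1, s2, s3, s5, s6, s7, s8, s9}

9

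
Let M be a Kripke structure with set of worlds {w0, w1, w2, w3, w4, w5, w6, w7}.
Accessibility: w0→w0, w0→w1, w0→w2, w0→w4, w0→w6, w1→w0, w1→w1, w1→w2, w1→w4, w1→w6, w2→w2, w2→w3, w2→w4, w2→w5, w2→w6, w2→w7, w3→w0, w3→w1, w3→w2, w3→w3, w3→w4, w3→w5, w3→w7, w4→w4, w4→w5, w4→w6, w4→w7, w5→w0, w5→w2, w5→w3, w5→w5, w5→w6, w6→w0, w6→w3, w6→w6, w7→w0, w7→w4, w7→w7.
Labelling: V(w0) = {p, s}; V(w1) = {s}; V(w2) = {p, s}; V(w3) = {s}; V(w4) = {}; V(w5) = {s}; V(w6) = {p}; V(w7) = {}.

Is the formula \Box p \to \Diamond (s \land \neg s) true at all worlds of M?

Let φ = \Box p \to \Diamond (s \land \neg s). Evaluate φ at each world:
  w0 (successors {w0, w1, w2, w4, w6}): φ is true.
  w1 (successors {w0, w1, w2, w4, w6}): φ is true.
  w2 (successors {w2, w3, w4, w5, w6, w7}): φ is true.
  w3 (successors {w0, w1, w2, w3, w4, w5, w7}): φ is true.
  w4 (successors {w4, w5, w6, w7}): φ is true.
  w5 (successors {w0, w2, w3, w5, w6}): φ is true.
  w6 (successors {w0, w3, w6}): φ is true.
  w7 (successors {w0, w4, w7}): φ is true.
For instance, at w2:
  At w2: \Box p is false, \Diamond (s \land \neg s) is false, so \Box p \to \Diamond (s \land \neg s) is true.
    At w2: \Box p requires p at every successor {w2, w3, w4, w5, w6, w7}.
      p fails at w3, so \Box p is false at w2.
    At w2: \Diamond (s \land \neg s) requires s \land \neg s at some successor in {w2, w3, w4, w5, w6, w7}.
      At w2: s \land \neg s is false.
      At w3: s \land \neg s is false.
      At w4: s \land \neg s is false.
      At w5: s \land \neg s is false.
      At w6: s \land \neg s is false.
      At w7: s \land \neg s is false.
    So \Diamond (s \land \neg s) is false at w2.

Yes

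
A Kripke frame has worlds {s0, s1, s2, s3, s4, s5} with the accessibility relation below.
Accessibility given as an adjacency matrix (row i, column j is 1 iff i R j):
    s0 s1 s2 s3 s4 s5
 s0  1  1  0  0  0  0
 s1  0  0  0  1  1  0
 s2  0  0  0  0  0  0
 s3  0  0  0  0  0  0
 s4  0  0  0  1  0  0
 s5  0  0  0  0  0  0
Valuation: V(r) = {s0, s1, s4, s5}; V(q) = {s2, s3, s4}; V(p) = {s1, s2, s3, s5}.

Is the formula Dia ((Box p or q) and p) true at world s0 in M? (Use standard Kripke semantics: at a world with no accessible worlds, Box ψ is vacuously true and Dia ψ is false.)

No

At s0: Dia ((Box p or q) and p) requires (Box p or q) and p at some successor in {s0, s1}.
  At s0: (Box p or q) and p is false.
  At s1: (Box p or q) and p is false.
So Dia ((Box p or q) and p) is false at s0.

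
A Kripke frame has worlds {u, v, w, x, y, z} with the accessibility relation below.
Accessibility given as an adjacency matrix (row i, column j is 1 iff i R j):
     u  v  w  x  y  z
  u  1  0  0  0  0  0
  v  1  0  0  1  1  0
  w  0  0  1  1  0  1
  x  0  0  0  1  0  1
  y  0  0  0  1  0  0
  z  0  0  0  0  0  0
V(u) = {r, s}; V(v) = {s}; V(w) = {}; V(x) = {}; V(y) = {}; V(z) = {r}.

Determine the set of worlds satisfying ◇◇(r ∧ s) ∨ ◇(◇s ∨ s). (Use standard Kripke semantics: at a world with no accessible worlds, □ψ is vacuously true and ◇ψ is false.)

Let φ = ◇◇(r ∧ s) ∨ ◇(◇s ∨ s). Evaluate φ at each world:
  u (successors {u}): φ is true.
  v (successors {u, x, y}): φ is true.
  w (successors {w, x, z}): φ is false.
  x (successors {x, z}): φ is false.
  y (successors {x}): φ is false.
  z (successors ∅): φ is false.
For instance, at x:
  At x: ◇◇(r ∧ s) is false, ◇(◇s ∨ s) is false, so ◇◇(r ∧ s) ∨ ◇(◇s ∨ s) is false.
    At x: ◇◇(r ∧ s) requires ◇(r ∧ s) at some successor in {x, z}.
      At x: ◇(r ∧ s) is false.
      At z: ◇(r ∧ s) is false.
    So ◇◇(r ∧ s) is false at x.
    At x: ◇(◇s ∨ s) requires ◇s ∨ s at some successor in {x, z}.
      At x: ◇s ∨ s is false.
      At z: ◇s ∨ s is false.
    So ◇(◇s ∨ s) is false at x.
Satisfying worlds: {u, v}

u, v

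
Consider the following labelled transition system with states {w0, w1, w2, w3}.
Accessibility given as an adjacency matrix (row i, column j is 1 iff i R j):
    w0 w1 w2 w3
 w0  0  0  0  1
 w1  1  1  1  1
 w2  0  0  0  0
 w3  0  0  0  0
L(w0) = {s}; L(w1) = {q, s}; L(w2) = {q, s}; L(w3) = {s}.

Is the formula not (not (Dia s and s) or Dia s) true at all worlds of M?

No

Let φ = not (not (Dia s and s) or Dia s). Evaluate φ at each world:
  w0 (successors {w3}): φ is false.
  w1 (successors {w0, w1, w2, w3}): φ is false.
  w2 (successors ∅): φ is false.
  w3 (successors ∅): φ is false.
Detail at w0 (counterexample):
  At w0: not (Dia s and s) or Dia s is true, so not (not (Dia s and s) or Dia s) is false.
    At w0: not (Dia s and s) is false, Dia s is true, so not (Dia s and s) or Dia s is true.
      At w0: Dia s and s is true, so not (Dia s and s) is false.
      At w0: Dia s requires s at some successor in {w3}.
        s holds at w3, so Dia s is true at w0.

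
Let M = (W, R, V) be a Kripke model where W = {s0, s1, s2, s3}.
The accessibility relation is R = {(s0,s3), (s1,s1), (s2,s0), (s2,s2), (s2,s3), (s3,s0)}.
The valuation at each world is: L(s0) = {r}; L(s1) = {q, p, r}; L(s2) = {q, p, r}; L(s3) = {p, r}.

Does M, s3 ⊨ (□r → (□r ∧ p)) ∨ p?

Yes

At s3: □r → (□r ∧ p) is true, p is true, so (□r → (□r ∧ p)) ∨ p is true.
  At s3: □r is true, □r ∧ p is true, so □r → (□r ∧ p) is true.
    At s3: □r requires r at every successor {s0}.
      At s0: r is true.
    So □r is true at s3.
    At s3: □r is true, p is true, so □r ∧ p is true.
      At s3: □r requires r at every successor {s0}.
        At s0: r is true.
      So □r is true at s3.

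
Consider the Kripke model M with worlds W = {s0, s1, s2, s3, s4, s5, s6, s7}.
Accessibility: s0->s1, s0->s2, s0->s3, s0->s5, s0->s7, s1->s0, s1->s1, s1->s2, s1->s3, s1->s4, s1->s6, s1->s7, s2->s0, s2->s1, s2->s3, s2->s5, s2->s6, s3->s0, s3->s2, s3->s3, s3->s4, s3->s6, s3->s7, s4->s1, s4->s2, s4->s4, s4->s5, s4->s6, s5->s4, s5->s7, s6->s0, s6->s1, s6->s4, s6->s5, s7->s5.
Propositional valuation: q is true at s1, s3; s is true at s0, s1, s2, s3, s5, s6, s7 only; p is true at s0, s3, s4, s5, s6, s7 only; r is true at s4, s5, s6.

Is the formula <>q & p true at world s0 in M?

Recall that <>ψ holds at a world iff ψ holds at some accessible world.
At s0: <>q is true, p is true, so <>q & p is true.
  At s0: <>q requires q at some successor in {s1, s2, s3, s5, s7}.
    q holds at s1, so <>q is true at s0.

Yes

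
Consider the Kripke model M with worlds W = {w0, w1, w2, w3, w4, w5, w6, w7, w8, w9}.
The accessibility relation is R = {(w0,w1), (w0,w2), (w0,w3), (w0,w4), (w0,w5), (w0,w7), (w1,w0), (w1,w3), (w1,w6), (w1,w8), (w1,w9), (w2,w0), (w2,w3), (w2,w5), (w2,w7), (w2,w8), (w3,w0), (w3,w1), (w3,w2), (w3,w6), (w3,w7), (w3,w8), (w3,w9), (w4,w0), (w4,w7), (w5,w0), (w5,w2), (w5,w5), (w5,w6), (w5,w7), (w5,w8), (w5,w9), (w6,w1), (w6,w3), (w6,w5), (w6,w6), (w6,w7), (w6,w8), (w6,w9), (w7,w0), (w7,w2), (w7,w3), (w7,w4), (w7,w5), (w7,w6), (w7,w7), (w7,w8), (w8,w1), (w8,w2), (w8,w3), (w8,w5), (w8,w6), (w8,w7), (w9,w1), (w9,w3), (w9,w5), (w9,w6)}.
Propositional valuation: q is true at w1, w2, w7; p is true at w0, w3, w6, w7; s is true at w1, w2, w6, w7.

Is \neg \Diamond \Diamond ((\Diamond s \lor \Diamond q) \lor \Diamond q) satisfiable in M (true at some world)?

No

Let φ = \neg \Diamond \Diamond ((\Diamond s \lor \Diamond q) \lor \Diamond q). Evaluate φ at each world:
  w0 (successors {w1, w2, w3, w4, w5, w7}): φ is false.
  w1 (successors {w0, w3, w6, w8, w9}): φ is false.
  w2 (successors {w0, w3, w5, w7, w8}): φ is false.
  w3 (successors {w0, w1, w2, w6, w7, w8, w9}): φ is false.
  w4 (successors {w0, w7}): φ is false.
  w5 (successors {w0, w2, w5, w6, w7, w8, w9}): φ is false.
  w6 (successors {w1, w3, w5, w6, w7, w8, w9}): φ is false.
  w7 (successors {w0, w2, w3, w4, w5, w6, w7, w8}): φ is false.
  w8 (successors {w1, w2, w3, w5, w6, w7}): φ is false.
  w9 (successors {w1, w3, w5, w6}): φ is false.
For instance, at w2:
  At w2: \Diamond \Diamond ((\Diamond s \lor \Diamond q) \lor \Diamond q) is true, so \neg \Diamond \Diamond ((\Diamond s \lor \Diamond q) \lor \Diamond q) is false.
    At w2: \Diamond \Diamond ((\Diamond s \lor \Diamond q) \lor \Diamond q) requires \Diamond ((\Diamond s \lor \Diamond q) \lor \Diamond q) at some successor in {w0, w3, w5, w7, w8}.
      \Diamond ((\Diamond s \lor \Diamond q) \lor \Diamond q) holds at w0, so \Diamond \Diamond ((\Diamond s \lor \Diamond q) \lor \Diamond q) is true at w2.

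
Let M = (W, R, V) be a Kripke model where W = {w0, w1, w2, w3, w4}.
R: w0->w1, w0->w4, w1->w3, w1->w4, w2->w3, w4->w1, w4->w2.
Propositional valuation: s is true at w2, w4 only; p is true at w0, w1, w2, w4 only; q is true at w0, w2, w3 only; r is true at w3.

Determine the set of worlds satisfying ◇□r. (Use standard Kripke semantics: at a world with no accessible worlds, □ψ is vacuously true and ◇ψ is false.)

Let φ = ◇□r. Evaluate φ at each world:
  w0 (successors {w1, w4}): φ is false.
  w1 (successors {w3, w4}): φ is true.
  w2 (successors {w3}): φ is true.
  w3 (successors ∅): φ is false.
  w4 (successors {w1, w2}): φ is true.
For instance, at w1:
  At w1: ◇□r requires □r at some successor in {w3, w4}.
    □r holds at w3, so ◇□r is true at w1.
      At w3: no accessible worlds, so □r holds vacuously.
Satisfying worlds: {w1, w2, w4}

w1, w2, w4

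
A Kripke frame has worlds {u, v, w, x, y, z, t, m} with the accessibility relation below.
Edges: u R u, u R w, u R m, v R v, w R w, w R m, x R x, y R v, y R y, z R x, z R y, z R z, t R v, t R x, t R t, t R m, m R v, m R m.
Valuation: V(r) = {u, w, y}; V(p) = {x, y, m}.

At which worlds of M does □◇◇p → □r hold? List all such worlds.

Recall that □ψ holds at a world iff ψ holds at every accessible world, and ◇ψ holds iff ψ holds at some accessible world.
Let φ = □◇◇p → □r. Evaluate φ at each world:
  u (successors {u, w, m}): φ is false.
  v (successors {v}): φ is true.
  w (successors {w, m}): φ is false.
  x (successors {x}): φ is false.
  y (successors {v, y}): φ is true.
  z (successors {x, y, z}): φ is false.
  t (successors {v, x, t, m}): φ is true.
  m (successors {v, m}): φ is true.
For instance, at u:
  At u: □◇◇p is true, □r is false, so □◇◇p → □r is false.
    At u: □◇◇p requires ◇◇p at every successor {u, w, m}.
      At u: ◇◇p is true.
      At w: ◇◇p is true.
      At m: ◇◇p is true.
    So □◇◇p is true at u.
    At u: □r requires r at every successor {u, w, m}.
      r fails at m, so □r is false at u.
Satisfying worlds: {v, y, t, m}

v, y, t, m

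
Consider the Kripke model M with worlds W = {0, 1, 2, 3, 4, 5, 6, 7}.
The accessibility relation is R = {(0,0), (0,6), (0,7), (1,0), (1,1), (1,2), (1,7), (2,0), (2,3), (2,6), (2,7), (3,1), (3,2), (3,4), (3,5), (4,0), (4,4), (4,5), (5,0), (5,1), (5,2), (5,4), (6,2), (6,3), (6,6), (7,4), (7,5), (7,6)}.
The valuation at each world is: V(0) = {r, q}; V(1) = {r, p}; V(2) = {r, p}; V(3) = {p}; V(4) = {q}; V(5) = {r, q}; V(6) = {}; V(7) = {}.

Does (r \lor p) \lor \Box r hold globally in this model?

No

Recall that \Box ψ holds at a world iff ψ holds at every accessible world, and \Diamond ψ holds iff ψ holds at some accessible world.
Let φ = (r \lor p) \lor \Box r. Evaluate φ at each world:
  0 (successors {0, 6, 7}): φ is true.
  1 (successors {0, 1, 2, 7}): φ is true.
  2 (successors {0, 3, 6, 7}): φ is true.
  3 (successors {1, 2, 4, 5}): φ is true.
  4 (successors {0, 4, 5}): φ is false.
  5 (successors {0, 1, 2, 4}): φ is true.
  6 (successors {2, 3, 6}): φ is false.
  7 (successors {4, 5, 6}): φ is false.
Detail at 4 (counterexample):
  At 4: r \lor p is false, \Box r is false, so (r \lor p) \lor \Box r is false.
    At 4: \Box r requires r at every successor {0, 4, 5}.
      r fails at 4, so \Box r is false at 4.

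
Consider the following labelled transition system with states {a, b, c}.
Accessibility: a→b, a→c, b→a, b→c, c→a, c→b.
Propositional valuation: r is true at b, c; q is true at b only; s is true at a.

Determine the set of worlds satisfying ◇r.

Let φ = ◇r. Evaluate φ at each world:
  a (successors {b, c}): φ is true.
  b (successors {a, c}): φ is true.
  c (successors {a, b}): φ is true.
For instance, at a:
  At a: ◇r requires r at some successor in {b, c}.
    r holds at b, so ◇r is true at a.
Satisfying worlds: {a, b, c}

a, b, c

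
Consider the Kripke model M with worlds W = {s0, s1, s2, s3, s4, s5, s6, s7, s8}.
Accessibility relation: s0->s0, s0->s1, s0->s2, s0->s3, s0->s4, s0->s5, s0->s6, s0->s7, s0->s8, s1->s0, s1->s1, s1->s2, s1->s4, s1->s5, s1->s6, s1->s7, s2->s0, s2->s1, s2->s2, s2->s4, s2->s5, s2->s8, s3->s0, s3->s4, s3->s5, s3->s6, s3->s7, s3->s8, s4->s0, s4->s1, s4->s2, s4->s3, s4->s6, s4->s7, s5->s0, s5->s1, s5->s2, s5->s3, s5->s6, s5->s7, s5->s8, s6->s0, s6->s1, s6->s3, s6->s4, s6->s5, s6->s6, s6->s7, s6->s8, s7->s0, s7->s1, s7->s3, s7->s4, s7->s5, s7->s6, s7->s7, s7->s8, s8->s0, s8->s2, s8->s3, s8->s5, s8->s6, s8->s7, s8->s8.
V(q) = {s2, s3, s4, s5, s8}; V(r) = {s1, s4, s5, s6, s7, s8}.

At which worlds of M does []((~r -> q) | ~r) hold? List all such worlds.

s0, s1, s2, s3, s4, s5, s6, s7, s8

Recall that []ψ holds at a world iff ψ holds at every accessible world, and <>ψ holds iff ψ holds at some accessible world.
Let φ = []((~r -> q) | ~r). Evaluate φ at each world:
  s0 (successors {s0, s1, s2, s3, s4, s5, s6, s7, s8}): φ is true.
  s1 (successors {s0, s1, s2, s4, s5, s6, s7}): φ is true.
  s2 (successors {s0, s1, s2, s4, s5, s8}): φ is true.
  s3 (successors {s0, s4, s5, s6, s7, s8}): φ is true.
  s4 (successors {s0, s1, s2, s3, s6, s7}): φ is true.
  s5 (successors {s0, s1, s2, s3, s6, s7, s8}): φ is true.
  s6 (successors {s0, s1, s3, s4, s5, s6, s7, s8}): φ is true.
  s7 (successors {s0, s1, s3, s4, s5, s6, s7, s8}): φ is true.
  s8 (successors {s0, s2, s3, s5, s6, s7, s8}): φ is true.
For instance, at s5:
  At s5: []((~r -> q) | ~r) requires (~r -> q) | ~r at every successor {s0, s1, s2, s3, s6, s7, s8}.
    At s0: (~r -> q) | ~r is true.
    At s1: (~r -> q) | ~r is true.
    At s2: (~r -> q) | ~r is true.
    At s3: (~r -> q) | ~r is true.
    At s6: (~r -> q) | ~r is true.
    At s7: (~r -> q) | ~r is true.
    At s8: (~r -> q) | ~r is true.
  So []((~r -> q) | ~r) is true at s5.
Satisfying worlds: {s0, s1, s2, s3, s4, s5, s6, s7, s8}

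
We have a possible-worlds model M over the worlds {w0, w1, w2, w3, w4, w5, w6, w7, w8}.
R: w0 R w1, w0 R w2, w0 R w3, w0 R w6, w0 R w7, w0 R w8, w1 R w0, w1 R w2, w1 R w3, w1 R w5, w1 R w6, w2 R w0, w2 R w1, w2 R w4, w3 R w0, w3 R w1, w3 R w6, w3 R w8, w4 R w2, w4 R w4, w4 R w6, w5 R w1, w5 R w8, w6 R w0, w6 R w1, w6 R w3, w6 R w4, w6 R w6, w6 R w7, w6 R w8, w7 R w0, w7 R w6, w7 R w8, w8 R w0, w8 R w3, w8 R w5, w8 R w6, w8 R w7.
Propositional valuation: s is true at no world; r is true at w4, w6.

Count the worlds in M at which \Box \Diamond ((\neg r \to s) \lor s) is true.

7

Recall that \Box ψ holds at a world iff ψ holds at every accessible world, and \Diamond ψ holds iff ψ holds at some accessible world.
Let φ = \Box \Diamond ((\neg r \to s) \lor s). Evaluate φ at each world:
  w0 (successors {w1, w2, w3, w6, w7, w8}): φ is true.
  w1 (successors {w0, w2, w3, w5, w6}): φ is false.
  w2 (successors {w0, w1, w4}): φ is true.
  w3 (successors {w0, w1, w6, w8}): φ is true.
  w4 (successors {w2, w4, w6}): φ is true.
  w5 (successors {w1, w8}): φ is true.
  w6 (successors {w0, w1, w3, w4, w6, w7, w8}): φ is true.
  w7 (successors {w0, w6, w8}): φ is true.
  w8 (successors {w0, w3, w5, w6, w7}): φ is false.
For instance, at w7:
  At w7: \Box \Diamond ((\neg r \to s) \lor s) requires \Diamond ((\neg r \to s) \lor s) at every successor {w0, w6, w8}.
      At w0: \Diamond ((\neg r \to s) \lor s) requires (\neg r \to s) \lor s at some successor in {w1, w2, w3, w6, w7, w8}.
        (\neg r \to s) \lor s holds at w6, so \Diamond ((\neg r \to s) \lor s) is true at w0.
      At w6: \Diamond ((\neg r \to s) \lor s) requires (\neg r \to s) \lor s at some successor in {w0, w1, w3, w4, w6, w7, w8}.
        (\neg r \to s) \lor s holds at w4, so \Diamond ((\neg r \to s) \lor s) is true at w6.
      At w8: \Diamond ((\neg r \to s) \lor s) requires (\neg r \to s) \lor s at some successor in {w0, w3, w5, w6, w7}.
        (\neg r \to s) \lor s holds at w6, so \Diamond ((\neg r \to s) \lor s) is true at w8.
  So \Box \Diamond ((\neg r \to s) \lor s) is true at w7.
Satisfying worlds: {w0, w2, w3, w4, w5, w6, w7}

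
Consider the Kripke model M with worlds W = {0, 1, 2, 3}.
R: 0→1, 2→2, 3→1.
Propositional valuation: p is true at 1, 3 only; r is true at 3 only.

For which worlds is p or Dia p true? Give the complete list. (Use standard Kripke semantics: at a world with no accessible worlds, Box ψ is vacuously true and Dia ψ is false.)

Let φ = p or Dia p. Evaluate φ at each world:
  0 (successors {1}): φ is true.
  1 (successors ∅): φ is true.
  2 (successors {2}): φ is false.
  3 (successors {1}): φ is true.
For instance, at 2:
  At 2: p is false, Dia p is false, so p or Dia p is false.
    At 2: Dia p requires p at some successor in {2}.
      At 2: p is false.
    So Dia p is false at 2.
Satisfying worlds: {0, 1, 3}

0, 1, 3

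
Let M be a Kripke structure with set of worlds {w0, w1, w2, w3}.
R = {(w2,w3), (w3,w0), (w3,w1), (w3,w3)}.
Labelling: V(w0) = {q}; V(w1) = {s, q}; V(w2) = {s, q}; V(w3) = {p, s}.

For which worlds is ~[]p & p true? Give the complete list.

w3

Let φ = ~[]p & p. Evaluate φ at each world:
  w0 (successors ∅): φ is false.
  w1 (successors ∅): φ is false.
  w2 (successors {w3}): φ is false.
  w3 (successors {w0, w1, w3}): φ is true.
For instance, at w3:
  At w3: ~[]p is true, p is true, so ~[]p & p is true.
    At w3: []p is false, so ~[]p is true.
      At w3: []p requires p at every successor {w0, w1, w3}.
        p fails at w0, so []p is false at w3.
Satisfying worlds: {w3}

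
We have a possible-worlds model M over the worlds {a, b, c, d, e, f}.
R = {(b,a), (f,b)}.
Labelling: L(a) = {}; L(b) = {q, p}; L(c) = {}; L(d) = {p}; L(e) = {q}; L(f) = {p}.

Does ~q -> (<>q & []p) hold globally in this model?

No

Recall that []ψ holds at a world iff ψ holds at every accessible world, and <>ψ holds iff ψ holds at some accessible world.
Let φ = ~q -> (<>q & []p). Evaluate φ at each world:
  a (successors ∅): φ is false.
  b (successors {a}): φ is true.
  c (successors ∅): φ is false.
  d (successors ∅): φ is false.
  e (successors ∅): φ is true.
  f (successors {b}): φ is true.
Detail at a (counterexample):
  At a: ~q is true, <>q & []p is false, so ~q -> (<>q & []p) is false.
    At a: <>q is false, []p is true, so <>q & []p is false.
      At a: no accessible worlds, so <>q is false.
      At a: no accessible worlds, so []p holds vacuously.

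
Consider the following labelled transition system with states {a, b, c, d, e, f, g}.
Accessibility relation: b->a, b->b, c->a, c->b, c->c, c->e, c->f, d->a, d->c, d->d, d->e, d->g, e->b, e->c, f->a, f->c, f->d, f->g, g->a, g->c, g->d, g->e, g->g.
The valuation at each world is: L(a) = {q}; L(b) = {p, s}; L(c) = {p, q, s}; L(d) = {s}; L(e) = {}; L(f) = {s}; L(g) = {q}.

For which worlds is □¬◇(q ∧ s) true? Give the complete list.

a, b

Let φ = □¬◇(q ∧ s). Evaluate φ at each world:
  a (successors ∅): φ is true.
  b (successors {a, b}): φ is true.
  c (successors {a, b, c, e, f}): φ is false.
  d (successors {a, c, d, e, g}): φ is false.
  e (successors {b, c}): φ is false.
  f (successors {a, c, d, g}): φ is false.
  g (successors {a, c, d, e, g}): φ is false.
For instance, at f:
  At f: □¬◇(q ∧ s) requires ¬◇(q ∧ s) at every successor {a, c, d, g}.
    ¬◇(q ∧ s) fails at c, so □¬◇(q ∧ s) is false at f.
      At c: ◇(q ∧ s) is true, so ¬◇(q ∧ s) is false.
Satisfying worlds: {a, b}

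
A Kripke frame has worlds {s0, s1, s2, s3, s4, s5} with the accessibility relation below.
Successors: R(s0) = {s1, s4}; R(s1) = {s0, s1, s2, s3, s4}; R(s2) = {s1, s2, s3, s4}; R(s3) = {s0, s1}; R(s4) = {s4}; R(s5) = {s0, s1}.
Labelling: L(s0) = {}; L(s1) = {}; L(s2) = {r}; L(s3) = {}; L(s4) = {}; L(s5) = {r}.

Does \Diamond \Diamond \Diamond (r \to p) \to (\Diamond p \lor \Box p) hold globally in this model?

No

Let φ = \Diamond \Diamond \Diamond (r \to p) \to (\Diamond p \lor \Box p). Evaluate φ at each world:
  s0 (successors {s1, s4}): φ is false.
  s1 (successors {s0, s1, s2, s3, s4}): φ is false.
  s2 (successors {s1, s2, s3, s4}): φ is false.
  s3 (successors {s0, s1}): φ is false.
  s4 (successors {s4}): φ is false.
  s5 (successors {s0, s1}): φ is false.
Detail at s0 (counterexample):
  At s0: \Diamond \Diamond \Diamond (r \to p) is true, \Diamond p \lor \Box p is false, so \Diamond \Diamond \Diamond (r \to p) \to (\Diamond p \lor \Box p) is false.
    At s0: \Diamond \Diamond \Diamond (r \to p) requires \Diamond \Diamond (r \to p) at some successor in {s1, s4}.
      \Diamond \Diamond (r \to p) holds at s1, so \Diamond \Diamond \Diamond (r \to p) is true at s0.
    At s0: \Diamond p is false, \Box p is false, so \Diamond p \lor \Box p is false.
      At s0: \Diamond p requires p at some successor in {s1, s4}.
        At s1: p is false.
        At s4: p is false.
      So \Diamond p is false at s0.
      At s0: \Box p requires p at every successor {s1, s4}.
        p fails at s1, so \Box p is false at s0.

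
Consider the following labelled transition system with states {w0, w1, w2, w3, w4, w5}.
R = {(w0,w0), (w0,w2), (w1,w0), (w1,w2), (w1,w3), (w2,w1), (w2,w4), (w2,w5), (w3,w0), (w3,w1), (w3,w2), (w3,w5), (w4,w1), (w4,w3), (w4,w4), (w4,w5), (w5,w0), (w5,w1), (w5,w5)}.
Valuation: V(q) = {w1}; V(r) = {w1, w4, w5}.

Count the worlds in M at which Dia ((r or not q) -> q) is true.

Let φ = Dia ((r or not q) -> q). Evaluate φ at each world:
  w0 (successors {w0, w2}): φ is false.
  w1 (successors {w0, w2, w3}): φ is false.
  w2 (successors {w1, w4, w5}): φ is true.
  w3 (successors {w0, w1, w2, w5}): φ is true.
  w4 (successors {w1, w3, w4, w5}): φ is true.
  w5 (successors {w0, w1, w5}): φ is true.
For instance, at w0:
  At w0: Dia ((r or not q) -> q) requires (r or not q) -> q at some successor in {w0, w2}.
    At w0: (r or not q) -> q is false.
    At w2: (r or not q) -> q is false.
  So Dia ((r or not q) -> q) is false at w0.
Satisfying worlds: {w2, w3, w4, w5}

4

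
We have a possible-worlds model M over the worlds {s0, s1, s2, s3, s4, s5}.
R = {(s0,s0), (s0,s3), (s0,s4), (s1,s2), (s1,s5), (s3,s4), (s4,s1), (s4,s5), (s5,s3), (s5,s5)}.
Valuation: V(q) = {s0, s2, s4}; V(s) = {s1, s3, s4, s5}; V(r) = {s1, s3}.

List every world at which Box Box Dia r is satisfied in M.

s2

Let φ = Box Box Dia r. Evaluate φ at each world:
  s0 (successors {s0, s3, s4}): φ is false.
  s1 (successors {s2, s5}): φ is false.
  s2 (successors ∅): φ is true.
  s3 (successors {s4}): φ is false.
  s4 (successors {s1, s5}): φ is false.
  s5 (successors {s3, s5}): φ is false.
For instance, at s4:
  At s4: Box Box Dia r requires Box Dia r at every successor {s1, s5}.
    Box Dia r fails at s1, so Box Box Dia r is false at s4.
      At s1: Box Dia r requires Dia r at every successor {s2, s5}.
        Dia r fails at s2, so Box Dia r is false at s1.
Satisfying worlds: {s2}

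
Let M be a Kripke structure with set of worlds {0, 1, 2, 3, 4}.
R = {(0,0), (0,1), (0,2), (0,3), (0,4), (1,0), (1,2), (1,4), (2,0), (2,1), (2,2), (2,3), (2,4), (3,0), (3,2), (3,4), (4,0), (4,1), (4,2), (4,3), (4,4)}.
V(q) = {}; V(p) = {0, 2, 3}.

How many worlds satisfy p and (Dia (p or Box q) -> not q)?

Recall that Box ψ holds at a world iff ψ holds at every accessible world, and Dia ψ holds iff ψ holds at some accessible world.
Let φ = p and (Dia (p or Box q) -> not q). Evaluate φ at each world:
  0 (successors {0, 1, 2, 3, 4}): φ is true.
  1 (successors {0, 2, 4}): φ is false.
  2 (successors {0, 1, 2, 3, 4}): φ is true.
  3 (successors {0, 2, 4}): φ is true.
  4 (successors {0, 1, 2, 3, 4}): φ is false.
For instance, at 2:
  At 2: p is true, Dia (p or Box q) -> not q is true, so p and (Dia (p or Box q) -> not q) is true.
    At 2: Dia (p or Box q) is true, not q is true, so Dia (p or Box q) -> not q is true.
      At 2: Dia (p or Box q) requires p or Box q at some successor in {0, 1, 2, 3, 4}.
        p or Box q holds at 0, so Dia (p or Box q) is true at 2.
Satisfying worlds: {0, 2, 3}

3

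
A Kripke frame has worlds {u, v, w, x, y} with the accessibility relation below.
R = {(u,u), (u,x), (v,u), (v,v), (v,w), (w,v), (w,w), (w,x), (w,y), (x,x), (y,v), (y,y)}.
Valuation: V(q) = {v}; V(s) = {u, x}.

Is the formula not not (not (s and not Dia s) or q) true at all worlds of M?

Yes

Let φ = not not (not (s and not Dia s) or q). Evaluate φ at each world:
  u (successors {u, x}): φ is true.
  v (successors {u, v, w}): φ is true.
  w (successors {v, w, x, y}): φ is true.
  x (successors {x}): φ is true.
  y (successors {v, y}): φ is true.
For instance, at w:
  At w: not (not (s and not Dia s) or q) is false, so not not (not (s and not Dia s) or q) is true.
    At w: not (s and not Dia s) or q is true, so not (not (s and not Dia s) or q) is false.
      At w: not (s and not Dia s) is true, q is false, so not (s and not Dia s) or q is true.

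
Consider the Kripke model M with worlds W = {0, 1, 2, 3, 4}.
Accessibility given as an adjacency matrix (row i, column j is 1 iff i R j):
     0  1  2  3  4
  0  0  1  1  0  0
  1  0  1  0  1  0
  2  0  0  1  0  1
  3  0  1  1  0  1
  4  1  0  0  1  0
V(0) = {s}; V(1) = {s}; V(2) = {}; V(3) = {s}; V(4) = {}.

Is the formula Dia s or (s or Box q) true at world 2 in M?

Recall that Box ψ holds at a world iff ψ holds at every accessible world, and Dia ψ holds iff ψ holds at some accessible world.
At 2: Dia s is false, s or Box q is false, so Dia s or (s or Box q) is false.
  At 2: Dia s requires s at some successor in {2, 4}.
    At 2: s is false.
    At 4: s is false.
  So Dia s is false at 2.
  At 2: s is false, Box q is false, so s or Box q is false.
    At 2: Box q requires q at every successor {2, 4}.
      q fails at 2, so Box q is false at 2.

No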